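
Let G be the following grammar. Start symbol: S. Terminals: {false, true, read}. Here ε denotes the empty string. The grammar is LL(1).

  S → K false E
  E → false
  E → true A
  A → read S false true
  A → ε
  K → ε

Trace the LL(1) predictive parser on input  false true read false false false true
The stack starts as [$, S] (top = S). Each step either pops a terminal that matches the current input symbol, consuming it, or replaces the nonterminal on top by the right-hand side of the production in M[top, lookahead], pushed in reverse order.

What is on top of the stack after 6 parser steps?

read

     Stack        Input                                     Action
  1  $ S          false true read false false false true $  expand S → K false E
  2  $ E false K  false true read false false false true $  expand K → ε
  3  $ E false    false true read false false false true $  match false
  4  $ E          true read false false false true $        expand E → true A
  5  $ A true     true read false false false true $        match true
  6  $ A          read false false false true $             expand A → read S false true
Stack after step 6: $ true false S read (top = read).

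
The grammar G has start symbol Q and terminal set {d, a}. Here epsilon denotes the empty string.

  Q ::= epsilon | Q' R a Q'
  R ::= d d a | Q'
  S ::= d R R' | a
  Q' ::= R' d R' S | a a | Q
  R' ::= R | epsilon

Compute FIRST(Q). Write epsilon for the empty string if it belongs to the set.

{epsilon, a, d}

FIRST(S) = {a, d}
FIRST(Q) = {epsilon, a, d}  (via Q' R a Q')
FIRST(R) = {epsilon, a, d}  (via Q')
FIRST(R') = {epsilon, a, d}  (via R)
FIRST(Q') = {epsilon, a, d}  (via R' d R' S, Q)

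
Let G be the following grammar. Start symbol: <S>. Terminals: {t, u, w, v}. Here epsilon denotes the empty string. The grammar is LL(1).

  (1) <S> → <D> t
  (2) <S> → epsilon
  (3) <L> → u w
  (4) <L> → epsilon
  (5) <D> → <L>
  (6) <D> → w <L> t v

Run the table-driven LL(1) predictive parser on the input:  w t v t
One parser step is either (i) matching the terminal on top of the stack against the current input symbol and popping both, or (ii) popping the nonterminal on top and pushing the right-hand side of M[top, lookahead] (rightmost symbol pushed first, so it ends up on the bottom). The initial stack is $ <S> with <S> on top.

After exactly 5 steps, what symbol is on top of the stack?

     Stack          Input      Action
  1  $ <S>          w t v t $  expand <S> → <D> t
  2  $ t <D>        w t v t $  expand <D> → w <L> t v
  3  $ t v t <L> w  w t v t $  match w
  4  $ t v t <L>    t v t $    expand <L> → epsilon
  5  $ t v t        t v t $    match t
Stack after step 5: $ t v (top = v).

v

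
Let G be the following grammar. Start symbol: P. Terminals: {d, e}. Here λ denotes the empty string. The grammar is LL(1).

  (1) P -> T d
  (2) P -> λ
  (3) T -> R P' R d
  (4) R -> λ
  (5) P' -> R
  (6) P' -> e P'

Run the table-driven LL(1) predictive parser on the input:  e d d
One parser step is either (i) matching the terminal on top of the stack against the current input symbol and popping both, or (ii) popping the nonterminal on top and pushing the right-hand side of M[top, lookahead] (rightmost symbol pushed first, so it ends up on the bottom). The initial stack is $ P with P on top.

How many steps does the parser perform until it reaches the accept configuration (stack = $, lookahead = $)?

step 1: stack=$ P  input=e d d $  — expand P -> T d
step 2: stack=$ d T  input=e d d $  — expand T -> R P' R d
step 3: stack=$ d d R P' R  input=e d d $  — expand R -> λ
step 4: stack=$ d d R P'  input=e d d $  — expand P' -> e P'
step 5: stack=$ d d R P' e  input=e d d $  — match e
step 6: stack=$ d d R P'  input=d d $  — expand P' -> R
step 7: stack=$ d d R R  input=d d $  — expand R -> λ
step 8: stack=$ d d R  input=d d $  — expand R -> λ
step 9: stack=$ d d  input=d d $  — match d
step 10: stack=$ d  input=d $  — match d
Accept reached after 10 steps.

10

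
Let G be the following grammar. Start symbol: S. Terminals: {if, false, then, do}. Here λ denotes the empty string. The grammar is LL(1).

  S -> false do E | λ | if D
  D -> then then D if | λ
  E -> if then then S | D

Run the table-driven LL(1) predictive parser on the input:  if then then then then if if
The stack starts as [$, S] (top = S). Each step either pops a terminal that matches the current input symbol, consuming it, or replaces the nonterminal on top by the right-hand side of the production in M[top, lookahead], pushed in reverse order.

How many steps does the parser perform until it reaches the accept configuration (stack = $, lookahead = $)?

11

step 1: stack=$ S  input=if then then then then if if $  — expand S -> if D
step 2: stack=$ D if  input=if then then then then if if $  — match if
step 3: stack=$ D  input=then then then then if if $  — expand D -> then then D if
step 4: stack=$ if D then then  input=then then then then if if $  — match then
step 5: stack=$ if D then  input=then then then if if $  — match then
step 6: stack=$ if D  input=then then if if $  — expand D -> then then D if
step 7: stack=$ if if D then then  input=then then if if $  — match then
step 8: stack=$ if if D then  input=then if if $  — match then
step 9: stack=$ if if D  input=if if $  — expand D -> λ
step 10: stack=$ if if  input=if if $  — match if
step 11: stack=$ if  input=if $  — match if
Accept reached after 11 steps.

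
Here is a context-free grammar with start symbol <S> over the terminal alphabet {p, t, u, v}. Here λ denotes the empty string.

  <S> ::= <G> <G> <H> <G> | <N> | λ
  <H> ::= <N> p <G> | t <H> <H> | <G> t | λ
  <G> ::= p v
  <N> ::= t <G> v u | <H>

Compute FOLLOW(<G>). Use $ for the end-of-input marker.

{$, p, t, v}

FIRST(<G>): from <G>::=p v we get {p}. So FIRST(<G>) = {p}.
FIRST(<S>): from <S>::=<G> <G> <H> <G> we get {p}; from <S>::=<N> we get {λ, p, t}; from <S>::=λ we get {λ}. So FIRST(<S>) = {λ, p, t}.
FIRST(<H>): from <H>::=<N> p <G> we get {p, t}; from <H>::=t <H> <H> we get {t}; from <H>::=<G> t we get {p}; from <H>::=λ we get {λ}. So FIRST(<H>) = {λ, p, t}.
FIRST(<N>): from <N>::=t <G> v u we get {t}; from <N>::=<H> we get {λ, p, t}. So FIRST(<N>) = {λ, p, t}.
FOLLOW(<S>) includes $ since <S> is the start symbol.
FOLLOW(<S>): <S> appears on no right-hand side. Thus FOLLOW(<S>) = {$}.
FOLLOW(<N>): in <S>::=<N>, the suffix after <N> is empty, so FOLLOW(<N>) ⊇ FOLLOW(<S>) = {$}; in <H>::=<N> p <G>, <N> is followed by p <G> with FIRST {p}. Thus FOLLOW(<N>) = {$, p}.
FOLLOW(<H>): in <S>::=<G> <G> <H> <G>, <H> is followed by <G> with FIRST {p}; in <H>::=t <H> <H> (occurrence 1), <H> is followed by <H> with FIRST {λ, p, t}; in <H>::=t <H> <H> (occurrence 1), the suffix after <H> is nullable (adds nothing new); in <H>::=t <H> <H> (occurrence 2), the suffix after <H> is empty (adds nothing new); in <N>::=<H>, the suffix after <H> is empty, so FOLLOW(<H>) ⊇ FOLLOW(<N>) = {$, p}. Thus FOLLOW(<H>) = {$, p, t}.
FOLLOW(<G>): in <S>::=<G> <G> <H> <G> (occurrence 1), <G> is followed by <G> <H> <G> with FIRST {p}; in <S>::=<G> <G> <H> <G> (occurrence 2), <G> is followed by <H> <G> with FIRST {p, t}; in <S>::=<G> <G> <H> <G> (occurrence 3), the suffix after <G> is empty, so FOLLOW(<G>) ⊇ FOLLOW(<S>) = {$}; in <H>::=<N> p <G>, the suffix after <G> is empty, so FOLLOW(<G>) ⊇ FOLLOW(<H>) = {$, p, t}; in <H>::=<G> t, <G> is followed by t with FIRST {t}; in <N>::=t <G> v u, <G> is followed by v u with FIRST {v}. Thus FOLLOW(<G>) = {$, p, t, v}.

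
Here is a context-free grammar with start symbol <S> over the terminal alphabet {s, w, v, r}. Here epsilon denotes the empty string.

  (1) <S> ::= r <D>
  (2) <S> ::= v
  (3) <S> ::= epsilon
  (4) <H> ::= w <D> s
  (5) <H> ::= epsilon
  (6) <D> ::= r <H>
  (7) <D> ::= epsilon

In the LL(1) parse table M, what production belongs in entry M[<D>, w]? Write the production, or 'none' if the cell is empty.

none

FIRST(<S>): from <S>::=r <D> we get {r}; from <S>::=v we get {v}; from <S>::=epsilon we get {epsilon}. So FIRST(<S>) = {epsilon, r, v}.
FIRST(<H>): from <H>::=w <D> s we get {w}; from <H>::=epsilon we get {epsilon}. So FIRST(<H>) = {epsilon, w}.
FIRST(<D>): from <D>::=r <H> we get {r}; from <D>::=epsilon we get {epsilon}. So FIRST(<D>) = {epsilon, r}.
FOLLOW(<S>) includes $ since <S> is the start symbol.
FOLLOW(<S>): <S> appears on no right-hand side. Thus FOLLOW(<S>) = {$}.
FOLLOW(<D>): in <S>::=r <D>, the suffix after <D> is empty, so FOLLOW(<D>) ⊇ FOLLOW(<S>) = {$}; in <H>::=w <D> s, <D> is followed by s with FIRST {s}. Thus FOLLOW(<D>) = {$, s}.
For <D> ::= r <H>: FIRST(r <H>) = {r}, so it goes in M[<D>, t] for t ∈ {r}.
For <D> ::= epsilon: FIRST(epsilon) = {epsilon}, so it goes in M[<D>, t] for t ∈ {}; since epsilon ∈ FIRST, also for every t ∈ FOLLOW(<D>) = {$, s}.
None of these place a production in M[<D>, w].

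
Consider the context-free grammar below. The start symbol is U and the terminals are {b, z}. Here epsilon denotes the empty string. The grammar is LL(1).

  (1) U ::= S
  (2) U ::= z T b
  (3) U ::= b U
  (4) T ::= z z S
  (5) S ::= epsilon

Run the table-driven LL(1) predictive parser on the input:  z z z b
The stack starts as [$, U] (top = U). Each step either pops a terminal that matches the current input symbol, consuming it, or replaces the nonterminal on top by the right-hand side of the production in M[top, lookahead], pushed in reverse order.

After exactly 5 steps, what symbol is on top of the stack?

S

     Stack      Input      Action
  1  $ U        z z z b $  expand U ::= z T b
  2  $ b T z    z z z b $  match z
  3  $ b T      z z b $    expand T ::= z z S
  4  $ b S z z  z z b $    match z
  5  $ b S z    z b $      match z
Stack after step 5: $ b S (top = S).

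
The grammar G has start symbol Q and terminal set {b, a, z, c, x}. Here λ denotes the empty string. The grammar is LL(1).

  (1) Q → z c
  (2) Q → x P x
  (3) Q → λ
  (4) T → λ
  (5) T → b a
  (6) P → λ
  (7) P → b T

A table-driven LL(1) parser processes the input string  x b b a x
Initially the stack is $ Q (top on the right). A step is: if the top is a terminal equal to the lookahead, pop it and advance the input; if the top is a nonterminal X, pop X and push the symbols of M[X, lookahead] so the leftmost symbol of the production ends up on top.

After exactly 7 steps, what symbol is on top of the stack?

     Stack    Input        Action
  1  $ Q      x b b a x $  expand Q → x P x
  2  $ x P x  x b b a x $  match x
  3  $ x P    b b a x $    expand P → b T
  4  $ x T b  b b a x $    match b
  5  $ x T    b a x $      expand T → b a
  6  $ x a b  b a x $      match b
  7  $ x a    a x $        match a
Stack after step 7: $ x (top = x).

x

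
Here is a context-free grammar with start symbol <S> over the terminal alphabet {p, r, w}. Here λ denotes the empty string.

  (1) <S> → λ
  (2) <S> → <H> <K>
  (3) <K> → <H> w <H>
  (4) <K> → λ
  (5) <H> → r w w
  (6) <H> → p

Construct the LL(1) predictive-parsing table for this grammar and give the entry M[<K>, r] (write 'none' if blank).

FIRST(<H>): from <H>→r w w we get {r}; from <H>→p we get {p}. So FIRST(<H>) = {p, r}.
FIRST(<S>): from <S>→λ we get {λ}; from <S>→<H> <K> we get {p, r}. So FIRST(<S>) = {λ, p, r}.
FIRST(<K>): from <K>→<H> w <H> we get {p, r}; from <K>→λ we get {λ}. So FIRST(<K>) = {λ, p, r}.
FOLLOW(<S>) includes $ since <S> is the start symbol.
FOLLOW(<S>): <S> appears on no right-hand side. Thus FOLLOW(<S>) = {$}.
FOLLOW(<K>): in <S>→<H> <K>, the suffix after <K> is empty, so FOLLOW(<K>) ⊇ FOLLOW(<S>) = {$}. Thus FOLLOW(<K>) = {$}.
For <K> → <H> w <H>: FIRST(<H> w <H>) = {p, r}, so it goes in M[<K>, t] for t ∈ {p, r}.
For <K> → λ: FIRST(λ) = {λ}, so it goes in M[<K>, t] for t ∈ {}; since λ ∈ FIRST, also for every t ∈ FOLLOW(<K>) = {$}.

<K> → <H> w <H>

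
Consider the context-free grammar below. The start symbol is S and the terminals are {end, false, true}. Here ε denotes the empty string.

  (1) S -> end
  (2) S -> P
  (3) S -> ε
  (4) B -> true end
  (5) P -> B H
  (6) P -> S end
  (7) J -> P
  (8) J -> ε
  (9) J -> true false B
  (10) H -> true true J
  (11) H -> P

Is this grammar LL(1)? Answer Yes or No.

FIRST(S) = {ε, end, true}
FIRST(B) = {true}
FIRST(P) = {end, true}
FIRST(J) = {ε, end, true}
FIRST(H) = {end, true}
FOLLOW(S) = {$, end}
FOLLOW(B) = {$, end, true}
FOLLOW(P) = {$, end}
FOLLOW(J) = {$, end}
FOLLOW(H) = {$, end}
Cell M[H, true] receives both H -> true true J and H -> P — the grammar is not LL(1).

No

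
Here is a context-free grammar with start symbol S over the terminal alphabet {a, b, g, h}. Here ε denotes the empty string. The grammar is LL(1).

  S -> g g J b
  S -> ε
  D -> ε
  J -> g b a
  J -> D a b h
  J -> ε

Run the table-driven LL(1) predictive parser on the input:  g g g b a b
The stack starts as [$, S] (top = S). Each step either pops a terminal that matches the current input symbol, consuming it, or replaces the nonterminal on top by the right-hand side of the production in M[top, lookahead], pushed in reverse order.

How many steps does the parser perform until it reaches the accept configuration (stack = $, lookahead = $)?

     Stack      Input          Action
  1  $ S        g g g b a b $  expand S -> g g J b
  2  $ b J g g  g g g b a b $  match g
  3  $ b J g    g g b a b $    match g
  4  $ b J      g b a b $      expand J -> g b a
  5  $ b a b g  g b a b $      match g
  6  $ b a b    b a b $        match b
  7  $ b a      a b $          match a
  8  $ b        b $            match b
Accept reached after 8 steps.

8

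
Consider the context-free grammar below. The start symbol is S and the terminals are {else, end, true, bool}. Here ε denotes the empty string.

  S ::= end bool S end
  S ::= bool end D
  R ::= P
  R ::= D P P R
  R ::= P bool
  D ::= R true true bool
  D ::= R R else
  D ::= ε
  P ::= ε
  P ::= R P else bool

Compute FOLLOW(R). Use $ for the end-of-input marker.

{bool, else, true}

FIRST(S): from S::=end bool S end we get {end}; from S::=bool end D we get {bool}. So FIRST(S) = {bool, end}.
FIRST(R): from R::=P we get {ε, bool, else, true}; from R::=D P P R we get {ε, bool, else, true}; from R::=P bool we get {bool, else, true}. So FIRST(R) = {ε, bool, else, true}.
FIRST(D): from D::=R true true bool we get {bool, else, true}; from D::=R R else we get {bool, else, true}; from D::=ε we get {ε}. So FIRST(D) = {ε, bool, else, true}.
FIRST(P): from P::=ε we get {ε}; from P::=R P else bool we get {bool, else, true}. So FIRST(P) = {ε, bool, else, true}.
FOLLOW(S) includes $ since S is the start symbol.
FOLLOW(S): in S::=end bool S end, S is followed by end with FIRST {end}. Thus FOLLOW(S) = {$, end}.
FOLLOW(R): in R::=D P P R, the suffix after R is empty (adds nothing new); in D::=R true true bool, R is followed by true true bool with FIRST {true}; in D::=R R else (occurrence 1), R is followed by R else with FIRST {bool, else, true}; in D::=R R else (occurrence 2), R is followed by else with FIRST {else}; in P::=R P else bool, R is followed by P else bool with FIRST {bool, else, true}. Thus FOLLOW(R) = {bool, else, true}.
FOLLOW(D): in S::=bool end D, the suffix after D is empty, so FOLLOW(D) ⊇ FOLLOW(S) = {$, end}; in R::=D P P R, D is followed by P P R with FIRST {ε, bool, else, true}; in R::=D P P R, the suffix after D is nullable, so FOLLOW(D) ⊇ FOLLOW(R) = {bool, else, true}. Thus FOLLOW(D) = {$, bool, else, end, true}.
FOLLOW(P): in R::=P, the suffix after P is empty, so FOLLOW(P) ⊇ FOLLOW(R) = {bool, else, true}; in R::=D P P R (occurrence 1), P is followed by P R with FIRST {ε, bool, else, true}; in R::=D P P R (occurrence 1), the suffix after P is nullable, so FOLLOW(P) ⊇ FOLLOW(R) = {bool, else, true}; in R::=D P P R (occurrence 2), P is followed by R with FIRST {ε, bool, else, true}; in R::=D P P R (occurrence 2), the suffix after P is nullable, so FOLLOW(P) ⊇ FOLLOW(R) = {bool, else, true}; in R::=P bool, P is followed by bool with FIRST {bool}; in P::=R P else bool, P is followed by else bool with FIRST {else}. Thus FOLLOW(P) = {bool, else, true}.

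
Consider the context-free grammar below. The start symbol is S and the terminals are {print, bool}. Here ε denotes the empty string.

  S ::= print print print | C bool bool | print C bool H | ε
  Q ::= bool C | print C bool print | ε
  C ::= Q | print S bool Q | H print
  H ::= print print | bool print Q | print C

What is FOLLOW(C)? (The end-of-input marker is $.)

{$, bool, print}

FIRST(Q): from Q::=bool C we get {bool}; from Q::=print C bool print we get {print}; from Q::=ε we get {ε}. So FIRST(Q) = {ε, bool, print}.
FIRST(H): from H::=print print we get {print}; from H::=bool print Q we get {bool}; from H::=print C we get {print}. So FIRST(H) = {bool, print}.
FIRST(C): from C::=Q we get {ε, bool, print}; from C::=print S bool Q we get {print}; from C::=H print we get {bool, print}. So FIRST(C) = {ε, bool, print}.
FIRST(S): from S::=print print print we get {print}; from S::=C bool bool we get {bool, print}; from S::=print C bool H we get {print}; from S::=ε we get {ε}. So FIRST(S) = {ε, bool, print}.
FOLLOW(S) includes $ since S is the start symbol.
FOLLOW(S): in C::=print S bool Q, S is followed by bool Q with FIRST {bool}. Thus FOLLOW(S) = {$, bool}.
FOLLOW(H): in S::=print C bool H, the suffix after H is empty, so FOLLOW(H) ⊇ FOLLOW(S) = {$, bool}; in C::=H print, H is followed by print with FIRST {print}. Thus FOLLOW(H) = {$, bool, print}.
FOLLOW(Q): in C::=Q, the suffix after Q is empty, so FOLLOW(Q) ⊇ FOLLOW(C) = {$, bool, print}; in C::=print S bool Q, the suffix after Q is empty, so FOLLOW(Q) ⊇ FOLLOW(C) = {$, bool, print}; in H::=bool print Q, the suffix after Q is empty, so FOLLOW(Q) ⊇ FOLLOW(H) = {$, bool, print}. Thus FOLLOW(Q) = {$, bool, print}.
FOLLOW(C): in S::=C bool bool, C is followed by bool bool with FIRST {bool}; in S::=print C bool H, C is followed by bool H with FIRST {bool}; in Q::=bool C, the suffix after C is empty, so FOLLOW(C) ⊇ FOLLOW(Q) = {$, bool, print}; in Q::=print C bool print, C is followed by bool print with FIRST {bool}; in H::=print C, the suffix after C is empty, so FOLLOW(C) ⊇ FOLLOW(H) = {$, bool, print}. Thus FOLLOW(C) = {$, bool, print}.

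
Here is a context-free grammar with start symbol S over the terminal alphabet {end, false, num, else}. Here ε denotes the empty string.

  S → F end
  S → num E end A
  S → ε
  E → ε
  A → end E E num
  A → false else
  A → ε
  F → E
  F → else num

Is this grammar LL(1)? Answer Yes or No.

FIRST(S) = {ε, else, end, num}
FIRST(E) = {ε}
FIRST(A) = {ε, end, false}
FIRST(F) = {ε, else}
FOLLOW(S) = {$}
FOLLOW(E) = {end, num}
FOLLOW(A) = {$}
FOLLOW(F) = {end}
Each cell of M receives at most one production.

Yes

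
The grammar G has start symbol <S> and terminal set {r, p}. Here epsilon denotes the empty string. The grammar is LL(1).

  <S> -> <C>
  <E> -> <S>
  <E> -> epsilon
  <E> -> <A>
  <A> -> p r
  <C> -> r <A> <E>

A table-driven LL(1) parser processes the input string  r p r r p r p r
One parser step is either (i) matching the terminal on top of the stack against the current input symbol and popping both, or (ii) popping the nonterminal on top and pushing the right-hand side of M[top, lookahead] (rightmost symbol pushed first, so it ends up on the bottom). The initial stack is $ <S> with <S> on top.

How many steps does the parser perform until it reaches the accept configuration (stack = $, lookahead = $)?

17

      Stack        Input              Action
   1  $ <S>        r p r r p r p r $  expand <S> -> <C>
   2  $ <C>        r p r r p r p r $  expand <C> -> r <A> <E>
   3  $ <E> <A> r  r p r r p r p r $  match r
   4  $ <E> <A>    p r r p r p r $    expand <A> -> p r
   5  $ <E> r p    p r r p r p r $    match p
   6  $ <E> r      r r p r p r $      match r
   7  $ <E>        r p r p r $        expand <E> -> <S>
   8  $ <S>        r p r p r $        expand <S> -> <C>
   9  $ <C>        r p r p r $        expand <C> -> r <A> <E>
  10  $ <E> <A> r  r p r p r $        match r
  11  $ <E> <A>    p r p r $          expand <A> -> p r
  12  $ <E> r p    p r p r $          match p
  13  $ <E> r      r p r $            match r
  14  $ <E>        p r $              expand <E> -> <A>
  15  $ <A>        p r $              expand <A> -> p r
  16  $ r p        p r $              match p
  17  $ r          r $                match r
Accept reached after 17 steps.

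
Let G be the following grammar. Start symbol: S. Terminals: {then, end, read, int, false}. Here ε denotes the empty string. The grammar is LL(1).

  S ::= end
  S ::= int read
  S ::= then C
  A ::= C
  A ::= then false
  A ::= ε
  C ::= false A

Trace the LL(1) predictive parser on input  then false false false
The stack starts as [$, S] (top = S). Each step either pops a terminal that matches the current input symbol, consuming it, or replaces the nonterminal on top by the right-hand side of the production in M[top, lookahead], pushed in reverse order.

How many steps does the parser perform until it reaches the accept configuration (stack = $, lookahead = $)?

11

step 1: stack=$ S  input=then false false false $  — expand S ::= then C
step 2: stack=$ C then  input=then false false false $  — match then
step 3: stack=$ C  input=false false false $  — expand C ::= false A
step 4: stack=$ A false  input=false false false $  — match false
step 5: stack=$ A  input=false false $  — expand A ::= C
step 6: stack=$ C  input=false false $  — expand C ::= false A
step 7: stack=$ A false  input=false false $  — match false
step 8: stack=$ A  input=false $  — expand A ::= C
step 9: stack=$ C  input=false $  — expand C ::= false A
step 10: stack=$ A false  input=false $  — match false
step 11: stack=$ A  input=$  — expand A ::= ε
Accept reached after 11 steps.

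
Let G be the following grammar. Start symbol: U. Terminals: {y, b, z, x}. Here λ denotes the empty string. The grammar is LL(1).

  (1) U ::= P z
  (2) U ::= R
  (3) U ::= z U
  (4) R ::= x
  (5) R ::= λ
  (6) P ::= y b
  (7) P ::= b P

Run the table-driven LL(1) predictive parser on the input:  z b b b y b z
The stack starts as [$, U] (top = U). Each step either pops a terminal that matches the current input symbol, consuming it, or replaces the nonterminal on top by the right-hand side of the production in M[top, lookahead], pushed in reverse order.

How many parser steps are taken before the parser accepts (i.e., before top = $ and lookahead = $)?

step 1: stack=$ U  input=z b b b y b z $  — expand U ::= z U
step 2: stack=$ U z  input=z b b b y b z $  — match z
step 3: stack=$ U  input=b b b y b z $  — expand U ::= P z
step 4: stack=$ z P  input=b b b y b z $  — expand P ::= b P
step 5: stack=$ z P b  input=b b b y b z $  — match b
step 6: stack=$ z P  input=b b y b z $  — expand P ::= b P
step 7: stack=$ z P b  input=b b y b z $  — match b
step 8: stack=$ z P  input=b y b z $  — expand P ::= b P
step 9: stack=$ z P b  input=b y b z $  — match b
step 10: stack=$ z P  input=y b z $  — expand P ::= y b
step 11: stack=$ z b y  input=y b z $  — match y
step 12: stack=$ z b  input=b z $  — match b
step 13: stack=$ z  input=z $  — match z
Accept reached after 13 steps.

13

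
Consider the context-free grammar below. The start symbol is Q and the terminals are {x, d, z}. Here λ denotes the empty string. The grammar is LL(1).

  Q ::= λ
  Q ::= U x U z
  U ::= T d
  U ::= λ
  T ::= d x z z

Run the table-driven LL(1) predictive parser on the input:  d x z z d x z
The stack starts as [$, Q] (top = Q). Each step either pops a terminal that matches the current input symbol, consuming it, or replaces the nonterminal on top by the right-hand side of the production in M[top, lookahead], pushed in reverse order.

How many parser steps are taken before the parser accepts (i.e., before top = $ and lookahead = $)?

11

      Stack              Input            Action
   1  $ Q                d x z z d x z $  expand Q ::= U x U z
   2  $ z U x U          d x z z d x z $  expand U ::= T d
   3  $ z U x d T        d x z z d x z $  expand T ::= d x z z
   4  $ z U x d z z x d  d x z z d x z $  match d
   5  $ z U x d z z x    x z z d x z $    match x
   6  $ z U x d z z      z z d x z $      match z
   7  $ z U x d z        z d x z $        match z
   8  $ z U x d          d x z $          match d
   9  $ z U x            x z $            match x
  10  $ z U              z $              expand U ::= λ
  11  $ z                z $              match z
Accept reached after 11 steps.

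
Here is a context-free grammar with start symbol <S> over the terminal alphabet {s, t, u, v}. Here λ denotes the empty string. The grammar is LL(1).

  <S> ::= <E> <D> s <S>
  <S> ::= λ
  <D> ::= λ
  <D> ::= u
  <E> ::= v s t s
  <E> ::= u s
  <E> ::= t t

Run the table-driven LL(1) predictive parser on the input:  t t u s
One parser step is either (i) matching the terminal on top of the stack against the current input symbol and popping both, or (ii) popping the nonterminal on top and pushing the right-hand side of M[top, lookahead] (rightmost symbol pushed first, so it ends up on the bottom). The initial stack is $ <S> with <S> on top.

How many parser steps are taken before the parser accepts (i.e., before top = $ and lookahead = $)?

8

     Stack            Input      Action
  1  $ <S>            t t u s $  expand <S> ::= <E> <D> s <S>
  2  $ <S> s <D> <E>  t t u s $  expand <E> ::= t t
  3  $ <S> s <D> t t  t t u s $  match t
  4  $ <S> s <D> t    t u s $    match t
  5  $ <S> s <D>      u s $      expand <D> ::= u
  6  $ <S> s u        u s $      match u
  7  $ <S> s          s $        match s
  8  $ <S>            $          expand <S> ::= λ
Accept reached after 8 steps.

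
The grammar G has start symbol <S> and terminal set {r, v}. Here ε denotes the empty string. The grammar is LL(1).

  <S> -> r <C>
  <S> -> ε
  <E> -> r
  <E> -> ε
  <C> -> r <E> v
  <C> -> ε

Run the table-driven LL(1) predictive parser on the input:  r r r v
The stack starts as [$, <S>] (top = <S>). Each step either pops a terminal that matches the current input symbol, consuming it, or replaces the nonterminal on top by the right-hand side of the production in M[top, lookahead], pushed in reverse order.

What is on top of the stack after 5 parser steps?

r

step 1: stack=$ <S>  input=r r r v $  — expand <S> -> r <C>
step 2: stack=$ <C> r  input=r r r v $  — match r
step 3: stack=$ <C>  input=r r v $  — expand <C> -> r <E> v
step 4: stack=$ v <E> r  input=r r v $  — match r
step 5: stack=$ v <E>  input=r v $  — expand <E> -> r
Stack after step 5: $ v r (top = r).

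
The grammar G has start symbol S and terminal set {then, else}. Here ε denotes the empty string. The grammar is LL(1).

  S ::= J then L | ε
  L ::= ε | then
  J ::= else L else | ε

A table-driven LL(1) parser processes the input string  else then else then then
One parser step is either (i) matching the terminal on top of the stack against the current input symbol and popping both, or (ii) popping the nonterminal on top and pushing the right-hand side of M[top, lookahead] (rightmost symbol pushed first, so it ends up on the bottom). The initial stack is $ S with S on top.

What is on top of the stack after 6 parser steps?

step 1: stack=$ S  input=else then else then then $  — expand S ::= J then L
step 2: stack=$ L then J  input=else then else then then $  — expand J ::= else L else
step 3: stack=$ L then else L else  input=else then else then then $  — match else
step 4: stack=$ L then else L  input=then else then then $  — expand L ::= then
step 5: stack=$ L then else then  input=then else then then $  — match then
step 6: stack=$ L then else  input=else then then $  — match else
Stack after step 6: $ L then (top = then).

then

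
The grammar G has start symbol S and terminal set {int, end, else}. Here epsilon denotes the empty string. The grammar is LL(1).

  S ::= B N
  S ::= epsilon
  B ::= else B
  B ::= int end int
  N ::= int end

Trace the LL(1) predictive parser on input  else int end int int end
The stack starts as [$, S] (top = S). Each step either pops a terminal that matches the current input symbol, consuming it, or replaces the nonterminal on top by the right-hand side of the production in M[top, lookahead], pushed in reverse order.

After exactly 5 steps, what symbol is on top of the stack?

end

step 1: stack=$ S  input=else int end int int end $  — expand S ::= B N
step 2: stack=$ N B  input=else int end int int end $  — expand B ::= else B
step 3: stack=$ N B else  input=else int end int int end $  — match else
step 4: stack=$ N B  input=int end int int end $  — expand B ::= int end int
step 5: stack=$ N int end int  input=int end int int end $  — match int
Stack after step 5: $ N int end (top = end).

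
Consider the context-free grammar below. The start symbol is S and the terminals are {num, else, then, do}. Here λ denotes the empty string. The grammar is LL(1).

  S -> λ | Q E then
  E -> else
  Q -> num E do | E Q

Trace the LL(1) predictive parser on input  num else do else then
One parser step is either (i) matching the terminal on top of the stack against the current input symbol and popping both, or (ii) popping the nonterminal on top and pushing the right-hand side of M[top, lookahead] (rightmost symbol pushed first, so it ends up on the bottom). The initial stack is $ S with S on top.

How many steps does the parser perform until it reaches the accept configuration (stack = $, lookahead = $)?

     Stack              Input                    Action
  1  $ S                num else do else then $  expand S -> Q E then
  2  $ then E Q         num else do else then $  expand Q -> num E do
  3  $ then E do E num  num else do else then $  match num
  4  $ then E do E      else do else then $      expand E -> else
  5  $ then E do else   else do else then $      match else
  6  $ then E do        do else then $           match do
  7  $ then E           else then $              expand E -> else
  8  $ then else        else then $              match else
  9  $ then             then $                   match then
Accept reached after 9 steps.

9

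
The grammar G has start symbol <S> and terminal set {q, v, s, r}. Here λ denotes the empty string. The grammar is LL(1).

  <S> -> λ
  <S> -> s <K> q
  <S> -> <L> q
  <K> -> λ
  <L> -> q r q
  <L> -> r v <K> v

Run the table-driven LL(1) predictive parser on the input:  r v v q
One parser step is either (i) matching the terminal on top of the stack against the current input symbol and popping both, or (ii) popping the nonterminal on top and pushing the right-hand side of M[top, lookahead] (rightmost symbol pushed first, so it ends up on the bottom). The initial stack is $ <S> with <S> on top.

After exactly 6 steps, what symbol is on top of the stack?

q

     Stack          Input      Action
  1  $ <S>          r v v q $  expand <S> -> <L> q
  2  $ q <L>        r v v q $  expand <L> -> r v <K> v
  3  $ q v <K> v r  r v v q $  match r
  4  $ q v <K> v    v v q $    match v
  5  $ q v <K>      v q $      expand <K> -> λ
  6  $ q v          v q $      match v
Stack after step 6: $ q (top = q).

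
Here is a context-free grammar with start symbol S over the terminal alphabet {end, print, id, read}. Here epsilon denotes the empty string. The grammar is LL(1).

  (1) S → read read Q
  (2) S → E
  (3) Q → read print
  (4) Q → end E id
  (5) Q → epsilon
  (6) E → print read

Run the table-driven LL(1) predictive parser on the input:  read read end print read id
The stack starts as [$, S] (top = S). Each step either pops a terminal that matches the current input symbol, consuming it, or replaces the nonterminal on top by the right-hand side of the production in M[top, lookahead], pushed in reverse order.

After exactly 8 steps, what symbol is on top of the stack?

     Stack            Input                          Action
  1  $ S              read read end print read id $  expand S → read read Q
  2  $ Q read read    read read end print read id $  match read
  3  $ Q read         read end print read id $       match read
  4  $ Q              end print read id $            expand Q → end E id
  5  $ id E end       end print read id $            match end
  6  $ id E           print read id $                expand E → print read
  7  $ id read print  print read id $                match print
  8  $ id read        read id $                      match read
Stack after step 8: $ id (top = id).

id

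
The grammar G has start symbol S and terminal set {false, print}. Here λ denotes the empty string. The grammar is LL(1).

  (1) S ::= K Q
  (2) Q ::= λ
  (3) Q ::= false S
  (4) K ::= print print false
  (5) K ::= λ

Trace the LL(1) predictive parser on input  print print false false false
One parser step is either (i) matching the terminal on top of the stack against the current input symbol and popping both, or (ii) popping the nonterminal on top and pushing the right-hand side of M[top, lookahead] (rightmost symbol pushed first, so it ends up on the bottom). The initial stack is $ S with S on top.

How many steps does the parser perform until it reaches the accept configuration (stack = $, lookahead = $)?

step 1: stack=$ S  input=print print false false false $  — expand S ::= K Q
step 2: stack=$ Q K  input=print print false false false $  — expand K ::= print print false
step 3: stack=$ Q false print print  input=print print false false false $  — match print
step 4: stack=$ Q false print  input=print false false false $  — match print
step 5: stack=$ Q false  input=false false false $  — match false
step 6: stack=$ Q  input=false false $  — expand Q ::= false S
step 7: stack=$ S false  input=false false $  — match false
step 8: stack=$ S  input=false $  — expand S ::= K Q
step 9: stack=$ Q K  input=false $  — expand K ::= λ
step 10: stack=$ Q  input=false $  — expand Q ::= false S
step 11: stack=$ S false  input=false $  — match false
step 12: stack=$ S  input=$  — expand S ::= K Q
step 13: stack=$ Q K  input=$  — expand K ::= λ
step 14: stack=$ Q  input=$  — expand Q ::= λ
Accept reached after 14 steps.

14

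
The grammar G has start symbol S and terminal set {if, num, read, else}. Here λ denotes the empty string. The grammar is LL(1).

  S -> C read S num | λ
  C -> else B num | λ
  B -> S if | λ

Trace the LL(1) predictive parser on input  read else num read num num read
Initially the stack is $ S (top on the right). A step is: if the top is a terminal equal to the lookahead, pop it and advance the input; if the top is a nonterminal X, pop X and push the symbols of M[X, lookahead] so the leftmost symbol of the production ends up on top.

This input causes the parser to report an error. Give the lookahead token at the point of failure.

      Stack                        Input                              Action
   1  $ S                          read else num read num num read $  expand S -> C read S num
   2  $ num S read C               read else num read num num read $  expand C -> λ
   3  $ num S read                 read else num read num num read $  match read
   4  $ num S                      else num read num num read $       expand S -> C read S num
   5  $ num num S read C           else num read num num read $       expand C -> else B num
   6  $ num num S read num B else  else num read num num read $       match else
   7  $ num num S read num B       num read num num read $            expand B -> λ
   8  $ num num S read num         num read num num read $            match num
   9  $ num num S read             read num num read $                match read
  10  $ num num S                  num num read $                     expand S -> λ
  11  $ num num                    num num read $                     match num
  12  $ num                        num read $                         match num
  13  $                            read $                             error: stack empty but input remains

read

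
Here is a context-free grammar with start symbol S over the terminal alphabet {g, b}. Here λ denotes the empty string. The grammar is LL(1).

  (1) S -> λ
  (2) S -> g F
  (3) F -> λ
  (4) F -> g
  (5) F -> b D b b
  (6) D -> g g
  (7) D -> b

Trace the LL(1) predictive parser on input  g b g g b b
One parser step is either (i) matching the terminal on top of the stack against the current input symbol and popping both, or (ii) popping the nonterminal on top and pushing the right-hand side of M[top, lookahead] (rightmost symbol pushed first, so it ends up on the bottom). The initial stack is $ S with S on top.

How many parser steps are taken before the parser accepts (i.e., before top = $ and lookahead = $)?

     Stack      Input          Action
  1  $ S        g b g g b b $  expand S -> g F
  2  $ F g      g b g g b b $  match g
  3  $ F        b g g b b $    expand F -> b D b b
  4  $ b b D b  b g g b b $    match b
  5  $ b b D    g g b b $      expand D -> g g
  6  $ b b g g  g g b b $      match g
  7  $ b b g    g b b $        match g
  8  $ b b      b b $          match b
  9  $ b        b $            match b
Accept reached after 9 steps.

9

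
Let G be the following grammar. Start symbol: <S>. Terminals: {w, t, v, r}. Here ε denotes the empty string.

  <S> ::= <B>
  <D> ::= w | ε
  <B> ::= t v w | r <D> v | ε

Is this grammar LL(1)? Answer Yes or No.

Yes

FIRST(<S>) = {ε, r, t}
FIRST(<D>) = {ε, w}
FIRST(<B>) = {ε, r, t}
FOLLOW(<S>) = {$}
FOLLOW(<D>) = {v}
FOLLOW(<B>) = {$}
Each cell of M receives at most one production.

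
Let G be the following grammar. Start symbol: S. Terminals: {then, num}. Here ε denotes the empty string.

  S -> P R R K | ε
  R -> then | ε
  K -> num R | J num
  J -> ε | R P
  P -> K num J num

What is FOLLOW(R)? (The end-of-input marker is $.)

FIRST(R) = {ε, then}
FIRST(S) = {ε, num, then}  (via P R R K)
FIRST(K) = {num, then}  (via J num)
FIRST(P) = {num, then}  (via K num J num)
FIRST(J) = {ε, num, then}  (via R P)
FOLLOW(S) includes $ since S is the start symbol.
FOLLOW(S): S appears on no right-hand side. Thus FOLLOW(S) = {$}.
FOLLOW(K): in S->P R R K, the suffix after K is empty, so FOLLOW(K) ⊇ FOLLOW(S) = {$}; in P->K num J num, K is followed by num J num with FIRST {num}. Thus FOLLOW(K) = {$, num}.
FOLLOW(R): in S->P R R K (occurrence 1), R is followed by R K with FIRST {num, then}; in S->P R R K (occurrence 2), R is followed by K with FIRST {num, then}; in K->num R, the suffix after R is empty, so FOLLOW(R) ⊇ FOLLOW(K) = {$, num}; in J->R P, R is followed by P with FIRST {num, then}. Thus FOLLOW(R) = {$, num, then}.
FOLLOW(J): in K->J num, J is followed by num with FIRST {num}; in P->K num J num, J is followed by num with FIRST {num}. Thus FOLLOW(J) = {num}.
FOLLOW(P): in S->P R R K, P is followed by R R K with FIRST {num, then}; in J->R P, the suffix after P is empty, so FOLLOW(P) ⊇ FOLLOW(J) = {num}. Thus FOLLOW(P) = {num, then}.

{$, num, then}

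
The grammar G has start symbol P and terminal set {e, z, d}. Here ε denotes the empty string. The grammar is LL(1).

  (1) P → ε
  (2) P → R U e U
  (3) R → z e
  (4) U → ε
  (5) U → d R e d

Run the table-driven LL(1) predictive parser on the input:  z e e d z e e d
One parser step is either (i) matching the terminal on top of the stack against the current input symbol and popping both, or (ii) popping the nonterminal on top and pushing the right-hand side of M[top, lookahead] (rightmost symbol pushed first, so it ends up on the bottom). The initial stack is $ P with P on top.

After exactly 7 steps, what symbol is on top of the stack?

     Stack        Input              Action
  1  $ P          z e e d z e e d $  expand P → R U e U
  2  $ U e U R    z e e d z e e d $  expand R → z e
  3  $ U e U e z  z e e d z e e d $  match z
  4  $ U e U e    e e d z e e d $    match e
  5  $ U e U      e d z e e d $      expand U → ε
  6  $ U e        e d z e e d $      match e
  7  $ U          d z e e d $        expand U → d R e d
Stack after step 7: $ d e R d (top = d).

d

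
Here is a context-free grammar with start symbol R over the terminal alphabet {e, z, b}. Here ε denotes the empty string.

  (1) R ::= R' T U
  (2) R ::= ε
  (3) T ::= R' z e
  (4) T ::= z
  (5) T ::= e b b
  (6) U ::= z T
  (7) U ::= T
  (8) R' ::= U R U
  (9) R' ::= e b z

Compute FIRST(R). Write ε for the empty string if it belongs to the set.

{ε, e, z}

FIRST(R): from R::=R' T U we get {e, z}; from R::=ε we get {ε}. So FIRST(R) = {ε, e, z}.
FIRST(T): from T::=R' z e we get {e, z}; from T::=z we get {z}; from T::=e b b we get {e}. So FIRST(T) = {e, z}.
FIRST(U): from U::=z T we get {z}; from U::=T we get {e, z}. So FIRST(U) = {e, z}.
FIRST(R'): from R'::=U R U we get {e, z}; from R'::=e b z we get {e}. So FIRST(R') = {e, z}.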